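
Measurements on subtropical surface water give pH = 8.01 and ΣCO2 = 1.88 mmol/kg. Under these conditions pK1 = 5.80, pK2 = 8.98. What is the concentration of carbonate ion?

α₂ = 1 / (1 + [H⁺]/K2 + [H⁺]²/(K1K2)) = 1 / (1 + 10^+0.97 + 10^-1.24)
   = 1 / (1 + 9.3325 + 0.057544) = 1/10.390 = 0.09625
[CO3²⁻] = α₂ × DIC = 0.09625 × 1.88 = 0.181 mmol/kg

[CO3²⁻] = 0.181 mmol/kg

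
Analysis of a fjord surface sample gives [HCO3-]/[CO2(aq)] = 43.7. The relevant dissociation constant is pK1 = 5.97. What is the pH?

From K1 = [H⁺][HCO3-]/[CO2(aq)]:  pH = pK1 + log₁₀([HCO3-]/[CO2(aq)])
log₁₀(43.7) = +1.640
pH = 5.97 + (+1.640) = 7.61

pH = 7.61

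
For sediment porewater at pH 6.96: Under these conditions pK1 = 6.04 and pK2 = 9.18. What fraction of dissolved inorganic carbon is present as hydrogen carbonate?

α₁ = 1 / (1 + [H⁺]/K1 + K2/[H⁺]) = 1 / (1 + 10^-0.92 + 10^-2.22)
   = 1 / (1 + 0.12023 + 0.0060256) = 1/1.1263 = 0.8879

α₁ = 0.888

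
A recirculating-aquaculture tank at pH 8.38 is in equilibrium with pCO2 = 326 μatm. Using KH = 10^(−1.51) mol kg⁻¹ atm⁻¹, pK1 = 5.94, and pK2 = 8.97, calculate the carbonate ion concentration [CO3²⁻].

[CO2*] = KH · pCO2 = 10^(−1.51) × 326×10^-6 = 1.007×10^-5 mol/kg
α₀ = 1/(1 + K1/[H⁺] + K1K2/[H⁺]²) = 1/(1 + 10^+2.44 + 10^+1.85) = 0.002880
DIC = [CO2*]/α₀ = 1.007×10^-5 / 0.002880 = 3.498 mmol/kg
[CO3²⁻] = α₂·DIC; α₂ = 0.2039, so [CO3²⁻] = 0.2039 × 3.498 = 0.713 mmol/kg

[CO3²⁻] = 0.713 mmol/kg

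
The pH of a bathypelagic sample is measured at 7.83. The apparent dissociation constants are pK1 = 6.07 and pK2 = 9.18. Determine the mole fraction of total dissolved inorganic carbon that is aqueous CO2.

α₀ = 0.0164

α₀ = 1 / (1 + K1/[H⁺] + K1K2/[H⁺]²) = 1 / (1 + 10^+1.76 + 10^+0.41)
   = 1 / (1 + 57.544 + 2.5704) = 1/61.114 = 0.01636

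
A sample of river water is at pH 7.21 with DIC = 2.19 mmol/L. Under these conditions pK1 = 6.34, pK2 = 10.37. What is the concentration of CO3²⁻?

α₂ = 1 / (1 + [H⁺]/K2 + [H⁺]²/(K1K2)) = 1 / (1 + 10^+3.16 + 10^+2.29)
   = 1 / (1 + 1445.4 + 194.98) = 1/1641.4 = 0.0006092
[CO3²⁻] = α₂ × DIC = 0.0006092 × 2.19 = 0.00133 mmol/L = 1.33 μmol/L

[CO3²⁻] = 1.33 μmol/L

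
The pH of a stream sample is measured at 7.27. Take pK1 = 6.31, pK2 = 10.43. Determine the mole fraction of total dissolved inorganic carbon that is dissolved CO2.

α₀ = 0.0988

α₀ = 1 / (1 + K1/[H⁺] + K1K2/[H⁺]²) = 1 / (1 + 10^+0.96 + 10^-2.20)
   = 1 / (1 + 9.1201 + 0.0063096) = 1/10.126 = 0.09875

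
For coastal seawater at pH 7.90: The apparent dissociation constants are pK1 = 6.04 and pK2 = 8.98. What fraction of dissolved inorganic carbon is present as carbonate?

α₂ = 1 / (1 + [H⁺]/K2 + [H⁺]²/(K1K2)) = 1 / (1 + 10^+1.08 + 10^-0.78)
   = 1 / (1 + 12.023 + 0.16596) = 1/13.189 = 0.07582

α₂ = 0.0758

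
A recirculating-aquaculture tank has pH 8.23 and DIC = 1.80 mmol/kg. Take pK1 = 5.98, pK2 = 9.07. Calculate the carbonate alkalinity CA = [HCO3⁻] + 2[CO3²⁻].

CA = 2.02 mmol/kg

CA = [HCO3⁻] + 2[CO3²⁻] = (α₁ + 2α₂)·DIC
At pH 8.23: [H⁺]/K1 = 10^-2.25 = 0.0056234, K2/[H⁺] = 10^-0.84 = 0.14454
α₁ = 1/(1 + 0.0056234 + 0.14454) = 1/1.1502 = 0.8694; α₂ = α₁·K2/[H⁺] = 0.1257
α₁ + 2α₂ = 1.1208
CA = 1.1208 × 1.80 = 2.02 mmol/kg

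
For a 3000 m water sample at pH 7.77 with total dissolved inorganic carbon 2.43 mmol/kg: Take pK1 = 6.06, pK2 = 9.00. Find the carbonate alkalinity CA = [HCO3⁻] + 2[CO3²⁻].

CA = [HCO3⁻] + 2[CO3²⁻] = (α₁ + 2α₂)·DIC
At pH 7.77: [H⁺]/K1 = 10^-1.71 = 0.019498, K2/[H⁺] = 10^-1.23 = 0.058884
α₁ = 1/(1 + 0.019498 + 0.058884) = 1/1.0784 = 0.9273; α₂ = α₁·K2/[H⁺] = 0.05460
α₁ + 2α₂ = 1.0365
CA = 1.0365 × 2.43 = 2.52 mmol/kg

CA = 2.52 mmol/kg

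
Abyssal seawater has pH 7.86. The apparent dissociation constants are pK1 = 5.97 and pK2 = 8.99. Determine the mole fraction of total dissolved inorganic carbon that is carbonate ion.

α₂ = 1 / (1 + [H⁺]/K2 + [H⁺]²/(K1K2)) = 1 / (1 + 10^+1.13 + 10^-0.76)
   = 1 / (1 + 13.490 + 0.17378) = 1/14.663 = 0.06820

α₂ = 0.0682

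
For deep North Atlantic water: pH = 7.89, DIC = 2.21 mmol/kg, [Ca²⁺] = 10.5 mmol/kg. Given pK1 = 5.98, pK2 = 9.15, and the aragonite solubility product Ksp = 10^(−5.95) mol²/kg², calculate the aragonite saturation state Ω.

Ω = 1.06

α₂ = 1 / (1 + [H⁺]/K2 + [H⁺]²/(K1K2)) = 1 / (1 + 10^+1.26 + 10^-0.65)
   = 1 / (1 + 18.197 + 0.22387) = 1/19.421 = 0.05149
[CO3²⁻] = α₂ × DIC = 0.05149 × 2.21 = 0.1138 mmol/kg
Ksp = 10^(−5.95) = 1.122×10^-6
Ω = [Ca²⁺][CO3²⁻]/Ksp = (10.5×10^-3)(1.138×10^-4) / 1.122×10^-6 = 1.06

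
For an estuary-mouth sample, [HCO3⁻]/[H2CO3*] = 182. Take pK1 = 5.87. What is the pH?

pH = 8.13

From K1 = [H⁺][HCO3⁻]/[H2CO3*]:  pH = pK1 + log₁₀([HCO3⁻]/[H2CO3*])
log₁₀(182) = +2.260
pH = 5.87 + (+2.260) = 8.13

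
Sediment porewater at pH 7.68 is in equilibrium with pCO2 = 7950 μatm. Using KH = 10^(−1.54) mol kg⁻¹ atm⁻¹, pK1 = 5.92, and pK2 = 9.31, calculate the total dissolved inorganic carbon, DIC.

DIC = 13.7 mmol/kg

[CO2*] = KH · pCO2 = 10^(−1.54) × 7950×10^-6 = 2.293×10^-4 mol/kg
α₀ = 1/(1 + K1/[H⁺] + K1K2/[H⁺]²) = 1/(1 + 10^+1.76 + 10^+0.13) = 0.01670
DIC = [CO2*]/α₀ = 2.293×10^-4 / 0.01670 = 13.7 mmol/kg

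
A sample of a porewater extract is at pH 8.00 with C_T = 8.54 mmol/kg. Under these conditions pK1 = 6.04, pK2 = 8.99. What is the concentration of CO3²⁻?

[CO3²⁻] = 0.785 mmol/kg

α₂ = 1 / (1 + [H⁺]/K2 + [H⁺]²/(K1K2)) = 1 / (1 + 10^+0.99 + 10^-0.97)
   = 1 / (1 + 9.7724 + 0.10715) = 1/10.880 = 0.09192
[CO3²⁻] = α₂ × DIC = 0.09192 × 8.54 = 0.785 mmol/kg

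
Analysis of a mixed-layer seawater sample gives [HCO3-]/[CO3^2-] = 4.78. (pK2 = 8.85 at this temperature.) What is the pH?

From K2 = [H⁺][CO3^2-]/[HCO3-]:  pH = pK2 − log₁₀([HCO3-]/[CO3^2-])
log₁₀(4.78) = +0.679
pH = 8.85 − (+0.679) = 8.17

pH = 8.17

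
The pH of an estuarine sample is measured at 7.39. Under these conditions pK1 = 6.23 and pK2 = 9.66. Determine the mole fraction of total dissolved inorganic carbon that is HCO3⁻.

α₁ = 1 / (1 + [H⁺]/K1 + K2/[H⁺]) = 1 / (1 + 10^-1.16 + 10^-2.27)
   = 1 / (1 + 0.069183 + 0.0053703) = 1/1.0746 = 0.9306

α₁ = 0.931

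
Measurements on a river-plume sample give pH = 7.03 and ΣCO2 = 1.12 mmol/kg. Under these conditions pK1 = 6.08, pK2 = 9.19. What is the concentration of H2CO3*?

α₀ = 1 / (1 + K1/[H⁺] + K1K2/[H⁺]²) = 1 / (1 + 10^+0.95 + 10^-1.21)
   = 1 / (1 + 8.9125 + 0.061660) = 1/9.9742 = 0.1003
[CO2*] = α₀ × DIC = 0.1003 × 1.12 = 0.112 mmol/kg

[CO2*] = 0.112 mmol/kg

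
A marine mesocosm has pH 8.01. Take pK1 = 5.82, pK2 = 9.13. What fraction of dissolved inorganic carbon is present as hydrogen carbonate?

α₁ = 0.924

α₁ = 1 / (1 + [H⁺]/K1 + K2/[H⁺]) = 1 / (1 + 10^-2.19 + 10^-1.12)
   = 1 / (1 + 0.0064565 + 0.075858) = 1/1.0823 = 0.9239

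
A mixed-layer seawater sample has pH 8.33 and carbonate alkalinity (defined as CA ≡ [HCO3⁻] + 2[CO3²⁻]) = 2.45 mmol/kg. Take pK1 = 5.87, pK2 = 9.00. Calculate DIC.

DIC = 2.09 mmol/kg

CA = [HCO3⁻] + 2[CO3²⁻] = (α₁ + 2α₂)·DIC
At pH 8.33: [H⁺]/K1 = 10^-2.46 = 0.0034674, K2/[H⁺] = 10^-0.67 = 0.21380
α₁ = 1/(1 + 0.0034674 + 0.21380) = 1/1.2173 = 0.8215; α₂ = α₁·K2/[H⁺] = 0.1756
α₁ + 2α₂ = 1.1728
DIC = CA / (α₁ + 2α₂) = 2.45 / 1.1728 = 2.09 mmol/kg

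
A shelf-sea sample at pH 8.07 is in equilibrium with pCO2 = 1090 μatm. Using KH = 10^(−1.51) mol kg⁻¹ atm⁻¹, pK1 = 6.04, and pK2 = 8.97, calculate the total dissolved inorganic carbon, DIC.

[CO2*] = KH · pCO2 = 10^(−1.51) × 1090×10^-6 = 3.368×10^-5 mol/kg
α₀ = 1/(1 + K1/[H⁺] + K1K2/[H⁺]²) = 1/(1 + 10^+2.03 + 10^+1.13) = 0.008221
DIC = [CO2*]/α₀ = 3.368×10^-5 / 0.008221 = 4.10 mmol/kg

DIC = 4.10 mmol/kg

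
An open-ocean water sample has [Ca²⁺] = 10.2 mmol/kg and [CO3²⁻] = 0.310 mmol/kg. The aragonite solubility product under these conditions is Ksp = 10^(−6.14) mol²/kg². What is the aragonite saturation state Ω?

Ksp = 10^(−6.14) = 7.244×10^-7
Ω = [Ca²⁺][CO3²⁻]/Ksp = (10.2×10^-3)(0.310×10^-3) / 7.244×10^-7 = 4.36

Ω = 4.36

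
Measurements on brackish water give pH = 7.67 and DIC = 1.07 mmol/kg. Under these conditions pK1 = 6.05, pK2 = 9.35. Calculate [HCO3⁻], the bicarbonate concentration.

α₁ = 1 / (1 + [H⁺]/K1 + K2/[H⁺]) = 1 / (1 + 10^-1.62 + 10^-1.68)
   = 1 / (1 + 0.023988 + 0.020893) = 1/1.0449 = 0.9570
[HCO3⁻] = α₁ × DIC = 0.9570 × 1.07 = 1.02 mmol/kg

[HCO3⁻] = 1.02 mmol/kg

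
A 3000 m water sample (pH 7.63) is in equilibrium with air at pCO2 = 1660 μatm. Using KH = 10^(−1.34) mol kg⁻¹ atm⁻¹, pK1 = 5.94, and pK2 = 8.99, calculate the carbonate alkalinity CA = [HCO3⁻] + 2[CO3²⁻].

CA = 4.04 mmol/kg

[CO2*] = KH · pCO2 = 10^(−1.34) × 1660×10^-6 = 7.588×10^-5 mol/kg
α₀ = 1/(1 + K1/[H⁺] + K1K2/[H⁺]²) = 1/(1 + 10^+1.69 + 10^+0.33) = 0.01919
DIC = [CO2*]/α₀ = 7.588×10^-5 / 0.01919 = 3.954 mmol/kg
CA = (α₁ + 2α₂)·DIC = (0.9398 + 2×0.04102) × 3.954 = 4.04 mmol/kg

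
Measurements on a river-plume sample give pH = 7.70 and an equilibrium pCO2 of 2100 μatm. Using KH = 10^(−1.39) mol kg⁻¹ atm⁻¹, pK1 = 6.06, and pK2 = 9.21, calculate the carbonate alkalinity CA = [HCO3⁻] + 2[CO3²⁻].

CA = 3.97 mmol/kg

[CO2*] = KH · pCO2 = 10^(−1.39) × 2100×10^-6 = 8.555×10^-5 mol/kg
α₀ = 1/(1 + K1/[H⁺] + K1K2/[H⁺]²) = 1/(1 + 10^+1.64 + 10^+0.13) = 0.02174
DIC = [CO2*]/α₀ = 8.555×10^-5 / 0.02174 = 3.935 mmol/kg
CA = (α₁ + 2α₂)·DIC = (0.9489 + 2×0.02932) × 3.935 = 3.97 mmol/kg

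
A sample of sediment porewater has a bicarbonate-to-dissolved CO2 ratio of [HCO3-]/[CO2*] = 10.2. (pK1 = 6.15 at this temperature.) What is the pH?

From K1 = [H⁺][HCO3-]/[CO2*]:  pH = pK1 + log₁₀([HCO3-]/[CO2*])
log₁₀(10.2) = +1.009
pH = 6.15 + (+1.009) = 7.16

pH = 7.16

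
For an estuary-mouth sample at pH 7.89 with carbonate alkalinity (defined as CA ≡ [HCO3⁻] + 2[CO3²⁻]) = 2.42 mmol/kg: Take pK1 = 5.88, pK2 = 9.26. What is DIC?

CA = [HCO3⁻] + 2[CO3²⁻] = (α₁ + 2α₂)·DIC
At pH 7.89: [H⁺]/K1 = 10^-2.01 = 0.0097724, K2/[H⁺] = 10^-1.37 = 0.042658
α₁ = 1/(1 + 0.0097724 + 0.042658) = 1/1.0524 = 0.9502; α₂ = α₁·K2/[H⁺] = 0.04053
α₁ + 2α₂ = 1.0312
DIC = CA / (α₁ + 2α₂) = 2.42 / 1.0312 = 2.35 mmol/kg

DIC = 2.35 mmol/kg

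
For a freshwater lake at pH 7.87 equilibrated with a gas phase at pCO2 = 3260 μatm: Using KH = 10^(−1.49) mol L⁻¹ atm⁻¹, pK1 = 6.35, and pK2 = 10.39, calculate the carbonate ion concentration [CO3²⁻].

[CO3²⁻] = 10.5 μmol/L

[CO2*] = KH · pCO2 = 10^(−1.49) × 3260×10^-6 = 1.055×10^-4 mol/L
α₀ = 1/(1 + K1/[H⁺] + K1K2/[H⁺]²) = 1/(1 + 10^+1.52 + 10^-1.00) = 0.02923
DIC = [CO2*]/α₀ = 1.055×10^-4 / 0.02923 = 3.609 mmol/L
[CO3²⁻] = α₂·DIC; α₂ = 0.002923, so [CO3²⁻] = 0.002923 × 3.609 = 0.0105 mmol/L = 10.5 μmol/L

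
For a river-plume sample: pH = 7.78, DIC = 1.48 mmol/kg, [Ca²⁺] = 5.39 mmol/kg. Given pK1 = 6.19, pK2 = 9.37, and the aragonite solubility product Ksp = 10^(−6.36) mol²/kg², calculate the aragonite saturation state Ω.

Ω = 0.447

α₂ = 1 / (1 + [H⁺]/K2 + [H⁺]²/(K1K2)) = 1 / (1 + 10^+1.59 + 10^-0.00)
   = 1 / (1 + 38.905 + 1.0000) = 1/40.905 = 0.02445
[CO3²⁻] = α₂ × DIC = 0.02445 × 1.48 = 0.03618 mmol/kg
Ksp = 10^(−6.36) = 4.365×10^-7
Ω = [Ca²⁺][CO3²⁻]/Ksp = (5.39×10^-3)(3.618×10^-5) / 4.365×10^-7 = 0.447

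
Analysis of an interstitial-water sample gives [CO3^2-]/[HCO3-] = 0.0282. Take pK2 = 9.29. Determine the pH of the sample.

From K2 = [H⁺][CO3^2-]/[HCO3-]:  pH = pK2 + log₁₀([CO3^2-]/[HCO3-])
log₁₀(0.0282) = -1.550
pH = 9.29 + (-1.550) = 7.74

pH = 7.74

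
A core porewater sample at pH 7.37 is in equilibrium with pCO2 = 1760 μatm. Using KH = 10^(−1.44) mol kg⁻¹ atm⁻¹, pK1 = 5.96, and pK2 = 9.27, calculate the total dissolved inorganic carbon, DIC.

DIC = 1.73 mmol/kg

[CO2*] = KH · pCO2 = 10^(−1.44) × 1760×10^-6 = 6.390×10^-5 mol/kg
α₀ = 1/(1 + K1/[H⁺] + K1K2/[H⁺]²) = 1/(1 + 10^+1.41 + 10^-0.49) = 0.03700
DIC = [CO2*]/α₀ = 6.390×10^-5 / 0.03700 = 1.73 mmol/kg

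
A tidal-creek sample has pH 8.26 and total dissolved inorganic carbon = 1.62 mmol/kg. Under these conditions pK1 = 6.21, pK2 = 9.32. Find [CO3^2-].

[CO3²⁻] = 0.129 mmol/kg

α₂ = 1 / (1 + [H⁺]/K2 + [H⁺]²/(K1K2)) = 1 / (1 + 10^+1.06 + 10^-0.99)
   = 1 / (1 + 11.482 + 0.10233) = 1/12.584 = 0.07947
[CO3²⁻] = α₂ × DIC = 0.07947 × 1.62 = 0.129 mmol/kg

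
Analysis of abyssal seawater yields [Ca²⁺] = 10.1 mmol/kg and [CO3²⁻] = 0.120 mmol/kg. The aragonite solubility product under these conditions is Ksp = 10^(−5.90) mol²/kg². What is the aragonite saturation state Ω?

Ω = 0.963

Ksp = 10^(−5.90) = 1.259×10^-6
Ω = [Ca²⁺][CO3²⁻]/Ksp = (10.1×10^-3)(0.120×10^-3) / 1.259×10^-6 = 0.963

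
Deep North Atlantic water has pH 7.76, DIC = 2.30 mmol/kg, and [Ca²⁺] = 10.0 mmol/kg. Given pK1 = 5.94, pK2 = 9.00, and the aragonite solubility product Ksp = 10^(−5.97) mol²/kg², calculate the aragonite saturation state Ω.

Ω = 1.15

α₂ = 1 / (1 + [H⁺]/K2 + [H⁺]²/(K1K2)) = 1 / (1 + 10^+1.24 + 10^-0.58)
   = 1 / (1 + 17.378 + 0.26303) = 1/18.641 = 0.05365
[CO3²⁻] = α₂ × DIC = 0.05365 × 2.30 = 0.1234 mmol/kg
Ksp = 10^(−5.97) = 1.072×10^-6
Ω = [Ca²⁺][CO3²⁻]/Ksp = (10.0×10^-3)(1.234×10^-4) / 1.072×10^-6 = 1.15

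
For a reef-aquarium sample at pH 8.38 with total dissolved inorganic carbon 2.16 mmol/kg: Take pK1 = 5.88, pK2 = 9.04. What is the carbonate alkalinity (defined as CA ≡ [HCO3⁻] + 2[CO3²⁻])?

CA = [HCO3⁻] + 2[CO3²⁻] = (α₁ + 2α₂)·DIC
At pH 8.38: [H⁺]/K1 = 10^-2.50 = 0.0031623, K2/[H⁺] = 10^-0.66 = 0.21878
α₁ = 1/(1 + 0.0031623 + 0.21878) = 1/1.2219 = 0.8184; α₂ = α₁·K2/[H⁺] = 0.1790
α₁ + 2α₂ = 1.1765
CA = 1.1765 × 2.16 = 2.54 mmol/kg

CA = 2.54 mmol/kg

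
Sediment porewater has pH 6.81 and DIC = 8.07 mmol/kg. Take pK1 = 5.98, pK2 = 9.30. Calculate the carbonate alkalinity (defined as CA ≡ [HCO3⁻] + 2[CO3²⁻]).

CA = [HCO3⁻] + 2[CO3²⁻] = (α₁ + 2α₂)·DIC
At pH 6.81: [H⁺]/K1 = 10^-0.83 = 0.14791, K2/[H⁺] = 10^-2.49 = 0.0032359
α₁ = 1/(1 + 0.14791 + 0.0032359) = 1/1.1511 = 0.8687; α₂ = α₁·K2/[H⁺] = 0.002811
α₁ + 2α₂ = 0.8743
CA = 0.8743 × 8.07 = 7.06 mmol/kg

CA = 7.06 mmol/kg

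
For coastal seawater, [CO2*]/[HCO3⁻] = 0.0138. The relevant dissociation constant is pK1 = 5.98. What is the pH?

pH = 7.84

From K1 = [H⁺][HCO3⁻]/[CO2*]:  pH = pK1 − log₁₀([CO2*]/[HCO3⁻])
log₁₀(0.0138) = -1.860
pH = 5.98 − (-1.860) = 7.84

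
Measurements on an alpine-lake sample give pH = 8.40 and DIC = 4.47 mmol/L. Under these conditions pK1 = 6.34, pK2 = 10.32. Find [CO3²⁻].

[CO3²⁻] = 0.0526 mmol/L

α₂ = 1 / (1 + [H⁺]/K2 + [H⁺]²/(K1K2)) = 1 / (1 + 10^+1.92 + 10^-0.14)
   = 1 / (1 + 83.176 + 0.72444) = 1/84.901 = 0.01178
[CO3²⁻] = α₂ × DIC = 0.01178 × 4.47 = 0.0526 mmol/L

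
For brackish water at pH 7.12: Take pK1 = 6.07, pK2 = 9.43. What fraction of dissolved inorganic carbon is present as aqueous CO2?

α₀ = 1 / (1 + K1/[H⁺] + K1K2/[H⁺]²) = 1 / (1 + 10^+1.05 + 10^-1.26)
   = 1 / (1 + 11.220 + 0.054954) = 1/12.275 = 0.08147

α₀ = 0.0815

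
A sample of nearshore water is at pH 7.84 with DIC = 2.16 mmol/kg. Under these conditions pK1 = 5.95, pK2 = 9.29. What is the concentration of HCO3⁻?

[HCO3⁻] = 2.06 mmol/kg

α₁ = 1 / (1 + [H⁺]/K1 + K2/[H⁺]) = 1 / (1 + 10^-1.89 + 10^-1.45)
   = 1 / (1 + 0.012882 + 0.035481) = 1/1.0484 = 0.9539
[HCO3⁻] = α₁ × DIC = 0.9539 × 2.16 = 2.06 mmol/kg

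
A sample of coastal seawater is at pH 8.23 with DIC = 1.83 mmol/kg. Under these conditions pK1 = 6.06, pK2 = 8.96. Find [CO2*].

[CO2*] = 10.4 μmol/kg

α₀ = 1 / (1 + K1/[H⁺] + K1K2/[H⁺]²) = 1 / (1 + 10^+2.17 + 10^+1.44)
   = 1 / (1 + 147.91 + 27.542) = 1/176.45 = 0.005667
[CO2*] = α₀ × DIC = 0.005667 × 1.83 = 0.0104 mmol/kg = 10.4 μmol/kg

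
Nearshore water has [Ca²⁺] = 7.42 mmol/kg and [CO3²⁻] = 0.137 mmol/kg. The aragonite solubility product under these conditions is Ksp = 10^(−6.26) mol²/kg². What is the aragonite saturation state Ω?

Ω = 1.85

Ksp = 10^(−6.26) = 5.495×10^-7
Ω = [Ca²⁺][CO3²⁻]/Ksp = (7.42×10^-3)(0.137×10^-3) / 5.495×10^-7 = 1.85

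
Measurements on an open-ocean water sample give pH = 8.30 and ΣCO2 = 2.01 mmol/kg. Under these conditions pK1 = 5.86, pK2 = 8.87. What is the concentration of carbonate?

[CO3²⁻] = 0.425 mmol/kg

α₂ = 1 / (1 + [H⁺]/K2 + [H⁺]²/(K1K2)) = 1 / (1 + 10^+0.57 + 10^-1.87)
   = 1 / (1 + 3.7154 + 0.013490) = 1/4.7288 = 0.2115
[CO3²⁻] = α₂ × DIC = 0.2115 × 2.01 = 0.425 mmol/kg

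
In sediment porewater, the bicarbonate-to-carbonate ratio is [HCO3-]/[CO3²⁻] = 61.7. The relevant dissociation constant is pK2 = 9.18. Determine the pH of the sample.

pH = 7.39

From K2 = [H⁺][CO3²⁻]/[HCO3-]:  pH = pK2 − log₁₀([HCO3-]/[CO3²⁻])
log₁₀(61.7) = +1.790
pH = 9.18 − (+1.790) = 7.39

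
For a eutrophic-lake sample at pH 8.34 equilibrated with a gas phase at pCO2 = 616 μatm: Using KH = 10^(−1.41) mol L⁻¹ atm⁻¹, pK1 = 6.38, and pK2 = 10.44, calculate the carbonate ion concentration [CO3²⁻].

[CO3²⁻] = 17.4 μmol/L

[CO2*] = KH · pCO2 = 10^(−1.41) × 616×10^-6 = 2.397×10^-5 mol/L
α₀ = 1/(1 + K1/[H⁺] + K1K2/[H⁺]²) = 1/(1 + 10^+1.96 + 10^-0.14) = 0.01076
DIC = [CO2*]/α₀ = 2.397×10^-5 / 0.01076 = 2.227 mmol/L
[CO3²⁻] = α₂·DIC; α₂ = 0.007796, so [CO3²⁻] = 0.007796 × 2.227 = 0.0174 mmol/L = 17.4 μmol/L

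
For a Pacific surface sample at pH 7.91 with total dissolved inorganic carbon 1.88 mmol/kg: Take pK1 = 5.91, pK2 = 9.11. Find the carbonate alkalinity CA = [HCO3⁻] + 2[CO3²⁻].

CA = 1.97 mmol/kg

CA = [HCO3⁻] + 2[CO3²⁻] = (α₁ + 2α₂)·DIC
At pH 7.91: [H⁺]/K1 = 10^-2.00 = 0.010000, K2/[H⁺] = 10^-1.20 = 0.063096
α₁ = 1/(1 + 0.010000 + 0.063096) = 1/1.0731 = 0.9319; α₂ = α₁·K2/[H⁺] = 0.05880
α₁ + 2α₂ = 1.0495
CA = 1.0495 × 1.88 = 1.97 mmol/kg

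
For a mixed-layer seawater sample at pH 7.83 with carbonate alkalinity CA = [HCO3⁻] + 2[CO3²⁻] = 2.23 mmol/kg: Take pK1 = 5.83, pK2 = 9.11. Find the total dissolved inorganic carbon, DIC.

DIC = 2.14 mmol/kg

CA = [HCO3⁻] + 2[CO3²⁻] = (α₁ + 2α₂)·DIC
At pH 7.83: [H⁺]/K1 = 10^-2.00 = 0.010000, K2/[H⁺] = 10^-1.28 = 0.052481
α₁ = 1/(1 + 0.010000 + 0.052481) = 1/1.0625 = 0.9412; α₂ = α₁·K2/[H⁺] = 0.04939
α₁ + 2α₂ = 1.0400
DIC = CA / (α₁ + 2α₂) = 2.23 / 1.0400 = 2.14 mmol/kg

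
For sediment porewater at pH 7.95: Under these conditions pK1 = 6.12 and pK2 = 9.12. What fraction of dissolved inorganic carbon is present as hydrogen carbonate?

α₁ = 1 / (1 + [H⁺]/K1 + K2/[H⁺]) = 1 / (1 + 10^-1.83 + 10^-1.17)
   = 1 / (1 + 0.014791 + 0.067608) = 1/1.0824 = 0.9239

α₁ = 0.924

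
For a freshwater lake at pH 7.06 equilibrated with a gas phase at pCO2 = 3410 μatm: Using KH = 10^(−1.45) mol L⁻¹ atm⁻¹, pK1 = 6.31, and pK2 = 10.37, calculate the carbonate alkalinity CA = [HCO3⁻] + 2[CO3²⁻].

CA = 0.681 mmol/L

[CO2*] = KH · pCO2 = 10^(−1.45) × 3410×10^-6 = 1.210×10^-4 mol/L
α₀ = 1/(1 + K1/[H⁺] + K1K2/[H⁺]²) = 1/(1 + 10^+0.75 + 10^-2.56) = 0.1509
DIC = [CO2*]/α₀ = 1.210×10^-4 / 0.1509 = 0.8017 mmol/L
CA = (α₁ + 2α₂)·DIC = (0.8487 + 2×0.0004157) × 0.8017 = 0.681 mmol/L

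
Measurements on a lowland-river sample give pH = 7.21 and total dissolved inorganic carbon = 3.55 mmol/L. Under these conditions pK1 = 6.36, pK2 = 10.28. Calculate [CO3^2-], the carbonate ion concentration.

α₂ = 1 / (1 + [H⁺]/K2 + [H⁺]²/(K1K2)) = 1 / (1 + 10^+3.07 + 10^+2.22)
   = 1 / (1 + 1174.9 + 165.96) = 1/1341.9 = 0.0007452
[CO3²⁻] = α₂ × DIC = 0.0007452 × 3.55 = 0.00265 mmol/L = 2.65 μmol/L

[CO3²⁻] = 2.65 μmol/L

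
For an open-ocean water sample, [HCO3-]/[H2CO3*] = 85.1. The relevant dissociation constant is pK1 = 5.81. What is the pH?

From K1 = [H⁺][HCO3-]/[H2CO3*]:  pH = pK1 + log₁₀([HCO3-]/[H2CO3*])
log₁₀(85.1) = +1.930
pH = 5.81 + (+1.930) = 7.74

pH = 7.74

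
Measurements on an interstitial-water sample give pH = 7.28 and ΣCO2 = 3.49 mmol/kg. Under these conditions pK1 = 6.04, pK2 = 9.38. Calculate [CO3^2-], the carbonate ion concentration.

α₂ = 1 / (1 + [H⁺]/K2 + [H⁺]²/(K1K2)) = 1 / (1 + 10^+2.10 + 10^+0.86)
   = 1 / (1 + 125.89 + 7.2444) = 1/134.14 = 0.007455
[CO3²⁻] = α₂ × DIC = 0.007455 × 3.49 = 0.0260 mmol/kg

[CO3²⁻] = 0.0260 mmol/kg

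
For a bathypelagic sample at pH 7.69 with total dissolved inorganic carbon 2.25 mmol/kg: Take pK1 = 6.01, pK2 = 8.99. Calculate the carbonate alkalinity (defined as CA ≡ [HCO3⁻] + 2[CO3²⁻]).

CA = 2.31 mmol/kg

CA = [HCO3⁻] + 2[CO3²⁻] = (α₁ + 2α₂)·DIC
At pH 7.69: [H⁺]/K1 = 10^-1.68 = 0.020893, K2/[H⁺] = 10^-1.30 = 0.050119
α₁ = 1/(1 + 0.020893 + 0.050119) = 1/1.0710 = 0.9337; α₂ = α₁·K2/[H⁺] = 0.04680
α₁ + 2α₂ = 1.0273
CA = 1.0273 × 2.25 = 2.31 mmol/kg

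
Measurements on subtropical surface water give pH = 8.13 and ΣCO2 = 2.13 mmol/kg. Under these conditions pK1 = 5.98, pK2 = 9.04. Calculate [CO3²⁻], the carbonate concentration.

[CO3²⁻] = 0.232 mmol/kg

α₂ = 1 / (1 + [H⁺]/K2 + [H⁺]²/(K1K2)) = 1 / (1 + 10^+0.91 + 10^-1.24)
   = 1 / (1 + 8.1283 + 0.057544) = 1/9.1858 = 0.1089
[CO3²⁻] = α₂ × DIC = 0.1089 × 2.13 = 0.232 mmol/kg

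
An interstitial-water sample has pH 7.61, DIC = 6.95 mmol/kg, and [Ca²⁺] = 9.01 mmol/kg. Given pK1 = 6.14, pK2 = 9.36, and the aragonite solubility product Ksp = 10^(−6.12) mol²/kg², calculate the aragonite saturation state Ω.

α₂ = 1 / (1 + [H⁺]/K2 + [H⁺]²/(K1K2)) = 1 / (1 + 10^+1.75 + 10^+0.28)
   = 1 / (1 + 56.234 + 1.9055) = 1/59.140 = 0.01691
[CO3²⁻] = α₂ × DIC = 0.01691 × 6.95 = 0.1175 mmol/kg
Ksp = 10^(−6.12) = 7.586×10^-7
Ω = [Ca²⁺][CO3²⁻]/Ksp = (9.01×10^-3)(1.175×10^-4) / 7.586×10^-7 = 1.40

Ω = 1.40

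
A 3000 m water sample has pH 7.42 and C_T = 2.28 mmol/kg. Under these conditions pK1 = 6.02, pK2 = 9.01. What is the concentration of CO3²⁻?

α₂ = 1 / (1 + [H⁺]/K2 + [H⁺]²/(K1K2)) = 1 / (1 + 10^+1.59 + 10^+0.19)
   = 1 / (1 + 38.905 + 1.5488) = 1/41.453 = 0.02412
[CO3²⁻] = α₂ × DIC = 0.02412 × 2.28 = 0.0550 mmol/kg

[CO3²⁻] = 0.0550 mmol/kg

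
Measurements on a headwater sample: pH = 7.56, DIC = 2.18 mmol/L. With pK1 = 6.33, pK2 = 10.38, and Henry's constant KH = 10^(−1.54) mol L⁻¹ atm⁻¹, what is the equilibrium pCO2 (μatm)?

pCO2 = 4200 μatm

α₀ = 1 / (1 + K1/[H⁺] + K1K2/[H⁺]²) = 1 / (1 + 10^+1.23 + 10^-1.59)
   = 1 / (1 + 16.982 + 0.025704) = 1/18.008 = 0.05553
[CO2*] = α₀ × DIC = 0.05553 × 2.18 = 0.1211 mmol/L
pCO2 = [CO2*]/KH = 1.211×10^-4 / 2.884×10^-2 = 4200 μatm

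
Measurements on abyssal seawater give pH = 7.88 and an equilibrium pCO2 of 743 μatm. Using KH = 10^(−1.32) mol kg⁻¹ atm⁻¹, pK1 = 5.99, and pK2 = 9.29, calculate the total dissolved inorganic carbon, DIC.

[CO2*] = KH · pCO2 = 10^(−1.32) × 743×10^-6 = 3.556×10^-5 mol/kg
α₀ = 1/(1 + K1/[H⁺] + K1K2/[H⁺]²) = 1/(1 + 10^+1.89 + 10^+0.48) = 0.01225
DIC = [CO2*]/α₀ = 3.556×10^-5 / 0.01225 = 2.90 mmol/kg

DIC = 2.90 mmol/kg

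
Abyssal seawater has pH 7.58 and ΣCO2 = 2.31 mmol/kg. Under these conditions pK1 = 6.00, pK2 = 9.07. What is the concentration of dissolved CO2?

[CO2*] = 0.0574 mmol/kg

α₀ = 1 / (1 + K1/[H⁺] + K1K2/[H⁺]²) = 1 / (1 + 10^+1.58 + 10^+0.09)
   = 1 / (1 + 38.019 + 1.2303) = 1/40.249 = 0.02485
[CO2*] = α₀ × DIC = 0.02485 × 2.31 = 0.0574 mmol/kg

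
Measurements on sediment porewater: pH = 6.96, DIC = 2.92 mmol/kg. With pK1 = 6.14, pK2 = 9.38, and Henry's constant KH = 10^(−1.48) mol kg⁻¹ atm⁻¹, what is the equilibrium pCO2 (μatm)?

α₀ = 1 / (1 + K1/[H⁺] + K1K2/[H⁺]²) = 1 / (1 + 10^+0.82 + 10^-1.60)
   = 1 / (1 + 6.6069 + 0.025119) = 1/7.6321 = 0.1310
[CO2*] = α₀ × DIC = 0.1310 × 2.92 = 0.3826 mmol/kg
pCO2 = [CO2*]/KH = 3.826×10^-4 / 3.311×10^-2 = 1.16×10^4 μatm

pCO2 = 1.16×10^4 μatm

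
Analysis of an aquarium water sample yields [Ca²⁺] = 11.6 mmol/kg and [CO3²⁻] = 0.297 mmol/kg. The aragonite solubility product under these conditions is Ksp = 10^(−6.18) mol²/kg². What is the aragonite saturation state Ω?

Ksp = 10^(−6.18) = 6.607×10^-7
Ω = [Ca²⁺][CO3²⁻]/Ksp = (11.6×10^-3)(0.297×10^-3) / 6.607×10^-7 = 5.21

Ω = 5.21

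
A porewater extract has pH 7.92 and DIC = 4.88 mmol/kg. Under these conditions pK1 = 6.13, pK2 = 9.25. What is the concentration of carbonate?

[CO3²⁻] = 0.215 mmol/kg

α₂ = 1 / (1 + [H⁺]/K2 + [H⁺]²/(K1K2)) = 1 / (1 + 10^+1.33 + 10^-0.46)
   = 1 / (1 + 21.380 + 0.34674) = 1/22.726 = 0.04400
[CO3²⁻] = α₂ × DIC = 0.04400 × 4.88 = 0.215 mmol/kg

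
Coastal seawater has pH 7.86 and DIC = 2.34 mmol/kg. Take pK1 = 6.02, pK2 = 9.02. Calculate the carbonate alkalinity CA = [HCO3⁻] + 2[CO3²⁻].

CA = 2.46 mmol/kg

CA = [HCO3⁻] + 2[CO3²⁻] = (α₁ + 2α₂)·DIC
At pH 7.86: [H⁺]/K1 = 10^-1.84 = 0.014454, K2/[H⁺] = 10^-1.16 = 0.069183
α₁ = 1/(1 + 0.014454 + 0.069183) = 1/1.0836 = 0.9228; α₂ = α₁·K2/[H⁺] = 0.06384
α₁ + 2α₂ = 1.0505
CA = 1.0505 × 2.34 = 2.46 mmol/kg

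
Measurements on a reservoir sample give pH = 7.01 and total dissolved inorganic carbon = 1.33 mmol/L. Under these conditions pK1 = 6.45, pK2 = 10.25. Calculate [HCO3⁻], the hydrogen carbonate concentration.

α₁ = 1 / (1 + [H⁺]/K1 + K2/[H⁺]) = 1 / (1 + 10^-0.56 + 10^-3.24)
   = 1 / (1 + 0.27542 + 0.00057544) = 1/1.2760 = 0.7837
[HCO3⁻] = α₁ × DIC = 0.7837 × 1.33 = 1.04 mmol/L

[HCO3⁻] = 1.04 mmol/L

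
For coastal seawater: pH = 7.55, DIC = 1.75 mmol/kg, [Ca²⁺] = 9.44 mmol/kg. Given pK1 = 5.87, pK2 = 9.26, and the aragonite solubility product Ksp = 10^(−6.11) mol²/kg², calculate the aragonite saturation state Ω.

α₂ = 1 / (1 + [H⁺]/K2 + [H⁺]²/(K1K2)) = 1 / (1 + 10^+1.71 + 10^+0.03)
   = 1 / (1 + 51.286 + 1.0715) = 1/53.358 = 0.01874
[CO3²⁻] = α₂ × DIC = 0.01874 × 1.75 = 0.03280 mmol/kg
Ksp = 10^(−6.11) = 7.762×10^-7
Ω = [Ca²⁺][CO3²⁻]/Ksp = (9.44×10^-3)(3.280×10^-5) / 7.762×10^-7 = 0.399

Ω = 0.399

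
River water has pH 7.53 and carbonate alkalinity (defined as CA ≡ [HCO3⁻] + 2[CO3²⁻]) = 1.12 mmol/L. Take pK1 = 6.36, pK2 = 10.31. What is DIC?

DIC = 1.19 mmol/L

CA = [HCO3⁻] + 2[CO3²⁻] = (α₁ + 2α₂)·DIC
At pH 7.53: [H⁺]/K1 = 10^-1.17 = 0.067608, K2/[H⁺] = 10^-2.78 = 0.0016596
α₁ = 1/(1 + 0.067608 + 0.0016596) = 1/1.0693 = 0.9352; α₂ = α₁·K2/[H⁺] = 0.001552
α₁ + 2α₂ = 0.9383
DIC = CA / (α₁ + 2α₂) = 1.12 / 0.9383 = 1.19 mmol/L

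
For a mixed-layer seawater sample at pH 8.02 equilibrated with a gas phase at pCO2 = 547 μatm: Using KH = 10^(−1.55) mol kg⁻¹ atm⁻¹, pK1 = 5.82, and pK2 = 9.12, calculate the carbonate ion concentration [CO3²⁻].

[CO2*] = KH · pCO2 = 10^(−1.55) × 547×10^-6 = 1.542×10^-5 mol/kg
α₀ = 1/(1 + K1/[H⁺] + K1K2/[H⁺]²) = 1/(1 + 10^+2.20 + 10^+1.10) = 0.005811
DIC = [CO2*]/α₀ = 1.542×10^-5 / 0.005811 = 2.653 mmol/kg
[CO3²⁻] = α₂·DIC; α₂ = 0.07316, so [CO3²⁻] = 0.07316 × 2.653 = 0.194 mmol/kg

[CO3²⁻] = 0.194 mmol/kg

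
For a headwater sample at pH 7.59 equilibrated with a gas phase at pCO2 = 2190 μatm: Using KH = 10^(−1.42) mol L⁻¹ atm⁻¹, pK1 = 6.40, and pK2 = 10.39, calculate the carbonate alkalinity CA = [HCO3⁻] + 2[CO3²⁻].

CA = 1.29 mmol/L

[CO2*] = KH · pCO2 = 10^(−1.42) × 2190×10^-6 = 8.326×10^-5 mol/L
α₀ = 1/(1 + K1/[H⁺] + K1K2/[H⁺]²) = 1/(1 + 10^+1.19 + 10^-1.61) = 0.06056
DIC = [CO2*]/α₀ = 8.326×10^-5 / 0.06056 = 1.375 mmol/L
CA = (α₁ + 2α₂)·DIC = (0.9380 + 2×0.001487) × 1.375 = 1.29 mmol/L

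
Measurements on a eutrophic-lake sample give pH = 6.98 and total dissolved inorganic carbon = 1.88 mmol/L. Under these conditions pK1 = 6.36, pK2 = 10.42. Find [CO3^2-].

α₂ = 1 / (1 + [H⁺]/K2 + [H⁺]²/(K1K2)) = 1 / (1 + 10^+3.44 + 10^+2.82)
   = 1 / (1 + 2754.2 + 660.69) = 1/3415.9 = 0.0002927
[CO3²⁻] = α₂ × DIC = 0.0002927 × 1.88 = 0.000550 mmol/L = 0.550 μmol/L

[CO3²⁻] = 0.550 μmol/L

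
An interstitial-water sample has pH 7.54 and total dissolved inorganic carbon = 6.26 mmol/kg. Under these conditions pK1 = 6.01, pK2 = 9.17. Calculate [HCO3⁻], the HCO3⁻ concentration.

α₁ = 1 / (1 + [H⁺]/K1 + K2/[H⁺]) = 1 / (1 + 10^-1.53 + 10^-1.63)
   = 1 / (1 + 0.029512 + 0.023442) = 1/1.0530 = 0.9497
[HCO3⁻] = α₁ × DIC = 0.9497 × 6.26 = 5.95 mmol/kg

[HCO3⁻] = 5.95 mmol/kg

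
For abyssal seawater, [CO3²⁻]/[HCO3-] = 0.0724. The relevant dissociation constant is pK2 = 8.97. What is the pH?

From K2 = [H⁺][CO3²⁻]/[HCO3-]:  pH = pK2 + log₁₀([CO3²⁻]/[HCO3-])
log₁₀(0.0724) = -1.140
pH = 8.97 + (-1.140) = 7.83

pH = 7.83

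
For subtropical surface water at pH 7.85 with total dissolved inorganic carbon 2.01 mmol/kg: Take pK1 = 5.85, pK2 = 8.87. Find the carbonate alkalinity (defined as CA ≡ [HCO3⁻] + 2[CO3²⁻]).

CA = [HCO3⁻] + 2[CO3²⁻] = (α₁ + 2α₂)·DIC
At pH 7.85: [H⁺]/K1 = 10^-2.00 = 0.010000, K2/[H⁺] = 10^-1.02 = 0.095499
α₁ = 1/(1 + 0.010000 + 0.095499) = 1/1.1055 = 0.9046; α₂ = α₁·K2/[H⁺] = 0.08639
α₁ + 2α₂ = 1.0773
CA = 1.0773 × 2.01 = 2.17 mmol/kg

CA = 2.17 mmol/kg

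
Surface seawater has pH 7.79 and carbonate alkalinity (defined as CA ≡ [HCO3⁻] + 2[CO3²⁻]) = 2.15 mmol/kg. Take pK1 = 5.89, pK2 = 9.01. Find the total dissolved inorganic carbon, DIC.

DIC = 2.06 mmol/kg

CA = [HCO3⁻] + 2[CO3²⁻] = (α₁ + 2α₂)·DIC
At pH 7.79: [H⁺]/K1 = 10^-1.90 = 0.012589, K2/[H⁺] = 10^-1.22 = 0.060256
α₁ = 1/(1 + 0.012589 + 0.060256) = 1/1.0728 = 0.9321; α₂ = α₁·K2/[H⁺] = 0.05616
α₁ + 2α₂ = 1.0444
DIC = CA / (α₁ + 2α₂) = 2.15 / 1.0444 = 2.06 mmol/kg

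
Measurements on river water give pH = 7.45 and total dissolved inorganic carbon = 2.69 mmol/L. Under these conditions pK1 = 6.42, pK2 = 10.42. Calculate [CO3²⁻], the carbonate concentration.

α₂ = 1 / (1 + [H⁺]/K2 + [H⁺]²/(K1K2)) = 1 / (1 + 10^+2.97 + 10^+1.94)
   = 1 / (1 + 933.25 + 87.096) = 1/1021.4 = 0.0009791
[CO3²⁻] = α₂ × DIC = 0.0009791 × 2.69 = 0.00263 mmol/L = 2.63 μmol/L

[CO3²⁻] = 2.63 μmol/L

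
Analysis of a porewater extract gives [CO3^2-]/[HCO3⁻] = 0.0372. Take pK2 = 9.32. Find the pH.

pH = 7.89

From K2 = [H⁺][CO3^2-]/[HCO3⁻]:  pH = pK2 + log₁₀([CO3^2-]/[HCO3⁻])
log₁₀(0.0372) = -1.429
pH = 9.32 + (-1.429) = 7.89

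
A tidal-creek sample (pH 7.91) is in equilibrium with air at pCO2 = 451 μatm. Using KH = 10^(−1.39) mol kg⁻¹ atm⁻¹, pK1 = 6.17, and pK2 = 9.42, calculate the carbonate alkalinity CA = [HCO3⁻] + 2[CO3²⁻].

CA = 1.07 mmol/kg

[CO2*] = KH · pCO2 = 10^(−1.39) × 451×10^-6 = 1.837×10^-5 mol/kg
α₀ = 1/(1 + K1/[H⁺] + K1K2/[H⁺]²) = 1/(1 + 10^+1.74 + 10^+0.23) = 0.01735
DIC = [CO2*]/α₀ = 1.837×10^-5 / 0.01735 = 1.059 mmol/kg
CA = (α₁ + 2α₂)·DIC = (0.9532 + 2×0.02946) × 1.059 = 1.07 mmol/kg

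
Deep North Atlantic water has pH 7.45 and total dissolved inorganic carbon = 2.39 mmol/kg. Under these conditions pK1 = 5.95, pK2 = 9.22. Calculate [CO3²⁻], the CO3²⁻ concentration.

α₂ = 1 / (1 + [H⁺]/K2 + [H⁺]²/(K1K2)) = 1 / (1 + 10^+1.77 + 10^+0.27)
   = 1 / (1 + 58.884 + 1.8621) = 1/61.746 = 0.01620
[CO3²⁻] = α₂ × DIC = 0.01620 × 2.39 = 0.0387 mmol/kg

[CO3²⁻] = 0.0387 mmol/kg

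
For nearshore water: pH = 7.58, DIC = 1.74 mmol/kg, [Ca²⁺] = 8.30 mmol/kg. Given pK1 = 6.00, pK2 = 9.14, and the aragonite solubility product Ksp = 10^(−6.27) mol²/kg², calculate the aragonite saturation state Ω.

Ω = 0.703

α₂ = 1 / (1 + [H⁺]/K2 + [H⁺]²/(K1K2)) = 1 / (1 + 10^+1.56 + 10^-0.02)
   = 1 / (1 + 36.308 + 0.95499) = 1/38.263 = 0.02614
[CO3²⁻] = α₂ × DIC = 0.02614 × 1.74 = 0.04547 mmol/kg
Ksp = 10^(−6.27) = 5.370×10^-7
Ω = [Ca²⁺][CO3²⁻]/Ksp = (8.30×10^-3)(4.547×10^-5) / 5.370×10^-7 = 0.703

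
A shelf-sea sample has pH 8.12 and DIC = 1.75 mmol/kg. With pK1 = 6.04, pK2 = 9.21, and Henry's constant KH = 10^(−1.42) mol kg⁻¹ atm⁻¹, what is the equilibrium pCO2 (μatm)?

α₀ = 1 / (1 + K1/[H⁺] + K1K2/[H⁺]²) = 1 / (1 + 10^+2.08 + 10^+0.99)
   = 1 / (1 + 120.23 + 9.7724) = 1/131.00 = 0.007634
[CO2*] = α₀ × DIC = 0.007634 × 1.75 = 0.01336 mmol/kg = 13.36 μmol/kg
pCO2 = [CO2*]/KH = 1.336×10^-5 / 3.802×10^-2 = 351 μatm

pCO2 = 351 μatm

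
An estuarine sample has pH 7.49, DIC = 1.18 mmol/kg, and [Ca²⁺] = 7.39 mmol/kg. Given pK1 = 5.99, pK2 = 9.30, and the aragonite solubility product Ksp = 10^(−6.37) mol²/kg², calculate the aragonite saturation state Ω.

Ω = 0.302

α₂ = 1 / (1 + [H⁺]/K2 + [H⁺]²/(K1K2)) = 1 / (1 + 10^+1.81 + 10^+0.31)
   = 1 / (1 + 64.565 + 2.0417) = 1/67.607 = 0.01479
[CO3²⁻] = α₂ × DIC = 0.01479 × 1.18 = 0.01745 mmol/kg = 17.45 μmol/kg
Ksp = 10^(−6.37) = 4.266×10^-7
Ω = [Ca²⁺][CO3²⁻]/Ksp = (7.39×10^-3)(1.745×10^-5) / 4.266×10^-7 = 0.302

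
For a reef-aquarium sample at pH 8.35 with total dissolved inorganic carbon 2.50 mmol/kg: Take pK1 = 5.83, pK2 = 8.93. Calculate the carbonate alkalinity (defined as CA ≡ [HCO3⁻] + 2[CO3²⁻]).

CA = [HCO3⁻] + 2[CO3²⁻] = (α₁ + 2α₂)·DIC
At pH 8.35: [H⁺]/K1 = 10^-2.52 = 0.0030200, K2/[H⁺] = 10^-0.58 = 0.26303
α₁ = 1/(1 + 0.0030200 + 0.26303) = 1/1.2660 = 0.7899; α₂ = α₁·K2/[H⁺] = 0.2078
α₁ + 2α₂ = 1.2054
CA = 1.2054 × 2.50 = 3.01 mmol/kg

CA = 3.01 mmol/kg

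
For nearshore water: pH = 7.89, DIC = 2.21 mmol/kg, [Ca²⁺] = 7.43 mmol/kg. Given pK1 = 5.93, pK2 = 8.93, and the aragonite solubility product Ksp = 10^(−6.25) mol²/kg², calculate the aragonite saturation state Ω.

α₂ = 1 / (1 + [H⁺]/K2 + [H⁺]²/(K1K2)) = 1 / (1 + 10^+1.04 + 10^-0.92)
   = 1 / (1 + 10.965 + 0.12023) = 1/12.085 = 0.08275
[CO3²⁻] = α₂ × DIC = 0.08275 × 2.21 = 0.1829 mmol/kg
Ksp = 10^(−6.25) = 5.623×10^-7
Ω = [Ca²⁺][CO3²⁻]/Ksp = (7.43×10^-3)(1.829×10^-4) / 5.623×10^-7 = 2.42

Ω = 2.42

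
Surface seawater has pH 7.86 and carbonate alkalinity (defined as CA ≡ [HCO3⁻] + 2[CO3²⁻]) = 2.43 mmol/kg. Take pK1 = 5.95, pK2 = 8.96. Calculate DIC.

CA = [HCO3⁻] + 2[CO3²⁻] = (α₁ + 2α₂)·DIC
At pH 7.86: [H⁺]/K1 = 10^-1.91 = 0.012303, K2/[H⁺] = 10^-1.10 = 0.079433
α₁ = 1/(1 + 0.012303 + 0.079433) = 1/1.0917 = 0.9160; α₂ = α₁·K2/[H⁺] = 0.07276
α₁ + 2α₂ = 1.0615
DIC = CA / (α₁ + 2α₂) = 2.43 / 1.0615 = 2.29 mmol/kg

DIC = 2.29 mmol/kg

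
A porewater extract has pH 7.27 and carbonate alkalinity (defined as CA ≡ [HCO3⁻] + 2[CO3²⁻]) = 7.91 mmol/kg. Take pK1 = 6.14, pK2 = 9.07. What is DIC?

DIC = 8.36 mmol/kg

CA = [HCO3⁻] + 2[CO3²⁻] = (α₁ + 2α₂)·DIC
At pH 7.27: [H⁺]/K1 = 10^-1.13 = 0.074131, K2/[H⁺] = 10^-1.80 = 0.015849
α₁ = 1/(1 + 0.074131 + 0.015849) = 1/1.0900 = 0.9174; α₂ = α₁·K2/[H⁺] = 0.01454
α₁ + 2α₂ = 0.9465
DIC = CA / (α₁ + 2α₂) = 7.91 / 0.9465 = 8.36 mmol/kg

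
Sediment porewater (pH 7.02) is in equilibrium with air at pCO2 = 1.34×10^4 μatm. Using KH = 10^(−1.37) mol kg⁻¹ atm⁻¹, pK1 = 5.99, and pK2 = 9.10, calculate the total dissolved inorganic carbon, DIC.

[CO2*] = KH · pCO2 = 10^(−1.37) × 1.34×10^4×10^-6 = 5.716×10^-4 mol/kg
α₀ = 1/(1 + K1/[H⁺] + K1K2/[H⁺]²) = 1/(1 + 10^+1.03 + 10^-1.05) = 0.08471
DIC = [CO2*]/α₀ = 5.716×10^-4 / 0.08471 = 6.75 mmol/kg

DIC = 6.75 mmol/kg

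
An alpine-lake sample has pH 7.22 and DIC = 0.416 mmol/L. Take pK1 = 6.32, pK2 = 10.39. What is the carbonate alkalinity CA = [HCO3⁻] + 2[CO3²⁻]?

CA = 0.370 mmol/L

CA = [HCO3⁻] + 2[CO3²⁻] = (α₁ + 2α₂)·DIC
At pH 7.22: [H⁺]/K1 = 10^-0.90 = 0.12589, K2/[H⁺] = 10^-3.17 = 0.00067608
α₁ = 1/(1 + 0.12589 + 0.00067608) = 1/1.1266 = 0.8877; α₂ = α₁·K2/[H⁺] = 0.0006001
α₁ + 2α₂ = 0.8889
CA = 0.8889 × 0.416 = 0.370 mmol/L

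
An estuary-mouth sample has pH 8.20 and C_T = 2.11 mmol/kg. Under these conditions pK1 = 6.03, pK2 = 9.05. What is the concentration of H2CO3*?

[CO2*] = 12.4 μmol/kg

α₀ = 1 / (1 + K1/[H⁺] + K1K2/[H⁺]²) = 1 / (1 + 10^+2.17 + 10^+1.32)
   = 1 / (1 + 147.91 + 20.893) = 1/169.80 = 0.005889
[CO2*] = α₀ × DIC = 0.005889 × 2.11 = 0.0124 mmol/kg = 12.4 μmol/kg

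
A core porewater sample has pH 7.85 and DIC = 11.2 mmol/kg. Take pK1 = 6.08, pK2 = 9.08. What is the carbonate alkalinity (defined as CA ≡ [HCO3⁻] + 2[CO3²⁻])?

CA = [HCO3⁻] + 2[CO3²⁻] = (α₁ + 2α₂)·DIC
At pH 7.85: [H⁺]/K1 = 10^-1.77 = 0.016982, K2/[H⁺] = 10^-1.23 = 0.058884
α₁ = 1/(1 + 0.016982 + 0.058884) = 1/1.0759 = 0.9295; α₂ = α₁·K2/[H⁺] = 0.05473
α₁ + 2α₂ = 1.0389
CA = 1.0389 × 11.2 = 11.6 mmol/kg

CA = 11.6 mmol/kg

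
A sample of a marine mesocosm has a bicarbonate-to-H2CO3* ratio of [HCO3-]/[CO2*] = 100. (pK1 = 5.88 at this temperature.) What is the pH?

pH = 7.88

From K1 = [H⁺][HCO3-]/[CO2*]:  pH = pK1 + log₁₀([HCO3-]/[CO2*])
log₁₀(100) = +2.000
pH = 5.88 + (+2.000) = 7.88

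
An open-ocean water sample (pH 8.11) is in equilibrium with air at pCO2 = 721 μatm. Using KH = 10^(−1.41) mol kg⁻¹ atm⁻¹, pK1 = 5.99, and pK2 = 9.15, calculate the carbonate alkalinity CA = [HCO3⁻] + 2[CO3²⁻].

[CO2*] = KH · pCO2 = 10^(−1.41) × 721×10^-6 = 2.805×10^-5 mol/kg
α₀ = 1/(1 + K1/[H⁺] + K1K2/[H⁺]²) = 1/(1 + 10^+2.12 + 10^+1.08) = 0.006904
DIC = [CO2*]/α₀ = 2.805×10^-5 / 0.006904 = 4.063 mmol/kg
CA = (α₁ + 2α₂)·DIC = (0.9101 + 2×0.08300) × 4.063 = 4.37 mmol/kg

CA = 4.37 mmol/kg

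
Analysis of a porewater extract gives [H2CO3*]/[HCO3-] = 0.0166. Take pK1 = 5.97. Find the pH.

From K1 = [H⁺][HCO3-]/[H2CO3*]:  pH = pK1 − log₁₀([H2CO3*]/[HCO3-])
log₁₀(0.0166) = -1.780
pH = 5.97 − (-1.780) = 7.75

pH = 7.75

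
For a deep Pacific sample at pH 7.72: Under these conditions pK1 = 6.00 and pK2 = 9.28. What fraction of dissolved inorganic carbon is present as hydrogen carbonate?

α₁ = 1 / (1 + [H⁺]/K1 + K2/[H⁺]) = 1 / (1 + 10^-1.72 + 10^-1.56)
   = 1 / (1 + 0.019055 + 0.027542) = 1/1.0466 = 0.9555

α₁ = 0.955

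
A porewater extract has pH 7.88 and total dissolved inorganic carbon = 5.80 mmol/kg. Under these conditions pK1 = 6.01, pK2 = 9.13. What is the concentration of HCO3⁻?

α₁ = 1 / (1 + [H⁺]/K1 + K2/[H⁺]) = 1 / (1 + 10^-1.87 + 10^-1.25)
   = 1 / (1 + 0.013490 + 0.056234) = 1/1.0697 = 0.9348
[HCO3⁻] = α₁ × DIC = 0.9348 × 5.80 = 5.42 mmol/kg

[HCO3⁻] = 5.42 mmol/kg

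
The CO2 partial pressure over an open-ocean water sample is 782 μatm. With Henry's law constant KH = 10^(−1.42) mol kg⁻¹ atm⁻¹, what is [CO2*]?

KH = 10^(−1.42) = 3.802×10^-2 mol kg⁻¹ atm⁻¹
[CO2*] = KH · pCO2 = 3.802×10^-2 × 782×10^-6 atm = 2.97×10^-5 mol/kg

[CO2*] = 29.7 μmol/kg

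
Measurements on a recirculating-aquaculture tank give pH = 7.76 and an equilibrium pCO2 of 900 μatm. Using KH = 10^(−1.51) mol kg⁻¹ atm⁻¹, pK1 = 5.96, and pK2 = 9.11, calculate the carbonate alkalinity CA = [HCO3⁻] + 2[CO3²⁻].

[CO2*] = KH · pCO2 = 10^(−1.51) × 900×10^-6 = 2.781×10^-5 mol/kg
α₀ = 1/(1 + K1/[H⁺] + K1K2/[H⁺]²) = 1/(1 + 10^+1.80 + 10^+0.45) = 0.01494
DIC = [CO2*]/α₀ = 2.781×10^-5 / 0.01494 = 1.861 mmol/kg
CA = (α₁ + 2α₂)·DIC = (0.9429 + 2×0.04212) × 1.861 = 1.91 mmol/kg

CA = 1.91 mmol/kg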